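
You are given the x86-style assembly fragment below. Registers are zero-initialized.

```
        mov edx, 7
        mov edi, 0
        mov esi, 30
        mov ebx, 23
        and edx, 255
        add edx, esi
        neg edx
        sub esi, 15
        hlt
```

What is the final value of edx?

edx=7
edi=0
esi=30
ebx=23
edx=7&255=7
edx=7+30=37
edx=-(37)=-37
esi=30-15=15
halt.

-37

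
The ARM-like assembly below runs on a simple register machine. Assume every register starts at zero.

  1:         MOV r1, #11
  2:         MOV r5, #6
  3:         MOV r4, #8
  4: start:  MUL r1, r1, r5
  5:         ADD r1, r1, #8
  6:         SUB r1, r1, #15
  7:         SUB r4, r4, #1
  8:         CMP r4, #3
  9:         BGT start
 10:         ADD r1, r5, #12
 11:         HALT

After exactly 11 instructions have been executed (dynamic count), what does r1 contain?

MOV r1, #11 → r1=11
MOV r5, #6 → r5=6
MOV r4, #8 → r4=8
MUL r1, r1, r5 → r1=11*6=66
ADD r1, r1, #8 → r1=66+8=74
SUB r1, r1, #15 → r1=74-15=59
SUB r4, r4, #1 → r4=8-1=7
CMP r4, #3  (cmp 7,3)
BGT start: taken
MUL r1, r1, r5 → r1=59*6=354
ADD r1, r1, #8 → r1=354+8=362
After step 11: r1 = 362.

362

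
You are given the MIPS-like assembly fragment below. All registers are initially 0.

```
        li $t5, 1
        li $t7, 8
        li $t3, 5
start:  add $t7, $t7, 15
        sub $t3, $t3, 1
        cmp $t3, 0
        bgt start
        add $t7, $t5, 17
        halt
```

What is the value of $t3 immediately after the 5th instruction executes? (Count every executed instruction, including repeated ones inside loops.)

$t5=1
$t7=8
$t3=5
$t7=8+15=23
$t3=5-1=4
After step 5: $t3 = 4.

4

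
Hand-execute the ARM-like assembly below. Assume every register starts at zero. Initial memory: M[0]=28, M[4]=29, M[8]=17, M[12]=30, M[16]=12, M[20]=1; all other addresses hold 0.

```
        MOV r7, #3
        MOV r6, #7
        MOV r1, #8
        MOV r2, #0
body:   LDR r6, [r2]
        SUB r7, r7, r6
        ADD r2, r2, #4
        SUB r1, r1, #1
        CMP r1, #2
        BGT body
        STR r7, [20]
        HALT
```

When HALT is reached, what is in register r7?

after MOV r7, #3: r7=3
after MOV r6, #7: r6=7
after MOV r1, #8: r1=8
after MOV r2, #0: r2=0
after LDR r6, [r2]: r6=M[0]=28
after SUB r7, r7, r6: r7=3-28=-25
after ADD r2, r2, #4: r2=0+4=4
after SUB r1, r1, #1: r1=8-1=7
CMP r1, #2  (cmp 7,2)
BGT body: taken
after LDR r6, [r2]: r6=M[4]=29
after SUB r7, r7, r6: r7=(-25)-29=-54
after ADD r2, r2, #4: r2=4+4=8
after SUB r1, r1, #1: r1=7-1=6
CMP r1, #2  (cmp 6,2)
BGT body: taken
after LDR r6, [r2]: r6=M[8]=17
after SUB r7, r7, r6: r7=(-54)-17=-71
after ADD r2, r2, #4: r2=8+4=12
after SUB r1, r1, #1: r1=6-1=5
CMP r1, #2  (cmp 5,2)
BGT body: taken
after LDR r6, [r2]: r6=M[12]=30
after SUB r7, r7, r6: r7=(-71)-30=-101
after ADD r2, r2, #4: r2=12+4=16
after SUB r1, r1, #1: r1=5-1=4
CMP r1, #2  (cmp 4,2)
BGT body: taken
after LDR r6, [r2]: r6=M[16]=12
after SUB r7, r7, r6: r7=(-101)-12=-113
after ADD r2, r2, #4: r2=16+4=20
after SUB r1, r1, #1: r1=4-1=3
CMP r1, #2  (cmp 3,2)
BGT body: taken
after LDR r6, [r2]: r6=M[20]=1
after SUB r7, r7, r6: r7=(-113)-1=-114
after ADD r2, r2, #4: r2=20+4=24
after SUB r1, r1, #1: r1=3-1=2
CMP r1, #2  (cmp 2,2)
BGT body: not taken
STR r7, [20] → M[20]=-114
halt.

-114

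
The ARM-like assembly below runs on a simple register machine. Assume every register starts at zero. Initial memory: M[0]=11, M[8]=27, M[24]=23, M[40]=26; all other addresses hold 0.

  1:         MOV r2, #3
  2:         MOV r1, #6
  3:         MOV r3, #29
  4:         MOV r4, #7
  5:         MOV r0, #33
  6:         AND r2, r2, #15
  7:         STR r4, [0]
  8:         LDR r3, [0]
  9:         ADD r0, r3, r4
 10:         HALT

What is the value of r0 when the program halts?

r2=3
r1=6
r3=29
r4=7
r0=33
r2=3&15=3
STR r4, [0] → M[0]=7
r3=M[0]=7
r0=7+7=14
halt.

14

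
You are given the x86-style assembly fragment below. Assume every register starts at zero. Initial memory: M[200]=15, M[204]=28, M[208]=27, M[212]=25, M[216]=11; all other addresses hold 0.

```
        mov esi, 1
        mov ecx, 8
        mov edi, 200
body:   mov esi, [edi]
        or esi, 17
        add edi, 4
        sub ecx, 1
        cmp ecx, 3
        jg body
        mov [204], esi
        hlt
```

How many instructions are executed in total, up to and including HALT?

mov esi, 1 → esi=1
mov ecx, 8 → ecx=8
mov edi, 200 → edi=200
mov esi, [edi] → esi=M[200]=15
or esi, 17 → esi=15|17=31
add edi, 4 → edi=200+4=204
sub ecx, 1 → ecx=8-1=7
cmp ecx, 3  (cmp 7,3)
jg body: taken
mov esi, [edi] → esi=M[204]=28
or esi, 17 → esi=28|17=29
add edi, 4 → edi=204+4=208
sub ecx, 1 → ecx=7-1=6
cmp ecx, 3  (cmp 6,3)
jg body: taken
mov esi, [edi] → esi=M[208]=27
or esi, 17 → esi=27|17=27
add edi, 4 → edi=208+4=212
sub ecx, 1 → ecx=6-1=5
cmp ecx, 3  (cmp 5,3)
jg body: taken
mov esi, [edi] → esi=M[212]=25
or esi, 17 → esi=25|17=25
add edi, 4 → edi=212+4=216
sub ecx, 1 → ecx=5-1=4
cmp ecx, 3  (cmp 4,3)
jg body: taken
mov esi, [edi] → esi=M[216]=11
or esi, 17 → esi=11|17=27
add edi, 4 → edi=216+4=220
sub ecx, 1 → ecx=4-1=3
cmp ecx, 3  (cmp 3,3)
jg body: not taken
mov [204], esi → M[204]=27
halt.
Total executed instructions: 35.

35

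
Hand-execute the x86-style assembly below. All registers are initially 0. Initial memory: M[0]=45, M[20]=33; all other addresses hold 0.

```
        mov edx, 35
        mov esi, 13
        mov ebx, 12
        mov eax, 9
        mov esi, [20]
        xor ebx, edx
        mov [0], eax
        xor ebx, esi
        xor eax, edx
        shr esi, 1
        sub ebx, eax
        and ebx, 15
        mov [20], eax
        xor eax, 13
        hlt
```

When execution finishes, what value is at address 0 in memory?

9

edx=35
esi=13
ebx=12
eax=9
esi=M[20]=33
ebx=12^35=47
mov [0], eax → M[0]=9
ebx=47^33=14
eax=9^35=42
esi=33>>1=16
ebx=14-42=-28
ebx=(-28)&15=4
mov [20], eax → M[20]=42
eax=42^13=39
halt.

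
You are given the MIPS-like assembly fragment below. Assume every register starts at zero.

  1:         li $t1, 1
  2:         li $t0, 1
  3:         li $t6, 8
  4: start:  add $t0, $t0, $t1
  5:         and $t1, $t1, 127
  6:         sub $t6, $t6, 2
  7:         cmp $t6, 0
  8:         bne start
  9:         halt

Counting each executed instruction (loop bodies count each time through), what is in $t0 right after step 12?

li $t1, 1 → $t1=1
li $t0, 1 → $t0=1
li $t6, 8 → $t6=8
add $t0, $t0, $t1 → $t0=1+1=2
and $t1, $t1, 127 → $t1=1&127=1
sub $t6, $t6, 2 → $t6=8-2=6
cmp $t6, 0  (cmp 6,0)
bne start: taken
add $t0, $t0, $t1 → $t0=2+1=3
and $t1, $t1, 127 → $t1=1&127=1
sub $t6, $t6, 2 → $t6=6-2=4
cmp $t6, 0  (cmp 4,0)
After step 12: $t0 = 3.

3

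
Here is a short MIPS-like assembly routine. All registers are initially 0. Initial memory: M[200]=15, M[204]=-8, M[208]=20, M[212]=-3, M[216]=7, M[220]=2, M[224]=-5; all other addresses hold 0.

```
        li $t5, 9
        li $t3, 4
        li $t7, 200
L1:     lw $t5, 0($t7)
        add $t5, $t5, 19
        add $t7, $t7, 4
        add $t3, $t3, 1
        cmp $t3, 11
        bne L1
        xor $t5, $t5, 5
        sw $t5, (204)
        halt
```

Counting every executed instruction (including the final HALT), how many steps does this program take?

after li $t5, 9: $t5=9
after li $t3, 4: $t3=4
after li $t7, 200: $t7=200
after lw $t5, 0($t7): $t5=M[200]=15
after add $t5, $t5, 19: $t5=15+19=34
after add $t7, $t7, 4: $t7=200+4=204
after add $t3, $t3, 1: $t3=4+1=5
cmp $t3, 11  (cmp 5,11)
bne L1: taken
after lw $t5, 0($t7): $t5=M[204]=-8
after add $t5, $t5, 19: $t5=(-8)+19=11
after add $t7, $t7, 4: $t7=204+4=208
after add $t3, $t3, 1: $t3=5+1=6
cmp $t3, 11  (cmp 6,11)
bne L1: taken
after lw $t5, 0($t7): $t5=M[208]=20
after add $t5, $t5, 19: $t5=20+19=39
after add $t7, $t7, 4: $t7=208+4=212
after add $t3, $t3, 1: $t3=6+1=7
cmp $t3, 11  (cmp 7,11)
bne L1: taken
after lw $t5, 0($t7): $t5=M[212]=-3
after add $t5, $t5, 19: $t5=(-3)+19=16
after add $t7, $t7, 4: $t7=212+4=216
after add $t3, $t3, 1: $t3=7+1=8
cmp $t3, 11  (cmp 8,11)
bne L1: taken
after lw $t5, 0($t7): $t5=M[216]=7
after add $t5, $t5, 19: $t5=7+19=26
after add $t7, $t7, 4: $t7=216+4=220
after add $t3, $t3, 1: $t3=8+1=9
cmp $t3, 11  (cmp 9,11)
bne L1: taken
after lw $t5, 0($t7): $t5=M[220]=2
after add $t5, $t5, 19: $t5=2+19=21
after add $t7, $t7, 4: $t7=220+4=224
after add $t3, $t3, 1: $t3=9+1=10
cmp $t3, 11  (cmp 10,11)
bne L1: taken
after lw $t5, 0($t7): $t5=M[224]=-5
after add $t5, $t5, 19: $t5=(-5)+19=14
after add $t7, $t7, 4: $t7=224+4=228
after add $t3, $t3, 1: $t3=10+1=11
cmp $t3, 11  (cmp 11,11)
bne L1: not taken
after xor $t5, $t5, 5: $t5=14^5=11
sw $t5, (204) → M[204]=11
halt.
Total executed instructions: 48.

48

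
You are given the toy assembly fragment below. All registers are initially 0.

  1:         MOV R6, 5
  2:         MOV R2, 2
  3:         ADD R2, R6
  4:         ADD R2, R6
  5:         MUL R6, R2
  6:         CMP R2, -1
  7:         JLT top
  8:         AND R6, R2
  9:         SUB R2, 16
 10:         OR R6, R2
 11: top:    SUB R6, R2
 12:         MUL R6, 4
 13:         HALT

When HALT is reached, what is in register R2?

MOV R6, 5 → R6=5
MOV R2, 2 → R2=2
ADD R2, R6 → R2=2+5=7
ADD R2, R6 → R2=7+5=12
MUL R6, R2 → R6=5*12=60
CMP R2, -1  (cmp 12,-1)
JLT top: not taken
AND R6, R2 → R6=60&12=12
SUB R2, 16 → R2=12-16=-4
OR R6, R2 → R6=12|(-4)=-4
SUB R6, R2 → R6=(-4)-(-4)=0
MUL R6, 4 → R6=0*4=0
halt.

-4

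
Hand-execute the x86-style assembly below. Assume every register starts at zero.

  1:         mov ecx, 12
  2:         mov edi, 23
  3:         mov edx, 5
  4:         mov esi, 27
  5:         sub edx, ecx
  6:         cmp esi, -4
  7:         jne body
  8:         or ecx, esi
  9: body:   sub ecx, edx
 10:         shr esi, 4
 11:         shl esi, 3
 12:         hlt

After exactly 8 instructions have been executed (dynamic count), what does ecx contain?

19

after mov ecx, 12: ecx=12
after mov edi, 23: edi=23
after mov edx, 5: edx=5
after mov esi, 27: esi=27
after sub edx, ecx: edx=5-12=-7
cmp esi, -4  (cmp 27,-4)
jne body: taken
after sub ecx, edx: ecx=12-(-7)=19
After step 8: ecx = 19.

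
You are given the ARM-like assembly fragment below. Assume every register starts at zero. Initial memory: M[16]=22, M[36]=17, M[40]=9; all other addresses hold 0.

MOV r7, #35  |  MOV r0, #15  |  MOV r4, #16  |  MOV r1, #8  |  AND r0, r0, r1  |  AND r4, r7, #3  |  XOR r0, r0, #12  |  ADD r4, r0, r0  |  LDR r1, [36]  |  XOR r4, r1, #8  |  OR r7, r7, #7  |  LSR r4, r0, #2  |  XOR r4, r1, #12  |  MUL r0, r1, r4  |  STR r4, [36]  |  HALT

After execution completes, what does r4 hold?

MOV r7, #35 → r7=35
MOV r0, #15 → r0=15
MOV r4, #16 → r4=16
MOV r1, #8 → r1=8
AND r0, r0, r1 → r0=15&8=8
AND r4, r7, #3 → r4=35&3=3
XOR r0, r0, #12 → r0=8^12=4
ADD r4, r0, r0 → r4=4+4=8
LDR r1, [36] → r1=M[36]=17
XOR r4, r1, #8 → r4=17^8=25
OR r7, r7, #7 → r7=35|7=39
LSR r4, r0, #2 → r4=4>>2=1
XOR r4, r1, #12 → r4=17^12=29
MUL r0, r1, r4 → r0=17*29=493
STR r4, [36] → M[36]=29
halt.

29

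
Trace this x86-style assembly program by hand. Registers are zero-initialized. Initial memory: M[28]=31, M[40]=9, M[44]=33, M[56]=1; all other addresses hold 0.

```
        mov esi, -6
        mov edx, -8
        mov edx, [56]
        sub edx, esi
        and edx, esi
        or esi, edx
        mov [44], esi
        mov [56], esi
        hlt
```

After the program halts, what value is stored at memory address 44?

esi=-6
edx=-8
edx=M[56]=1
edx=1-(-6)=7
edx=7&(-6)=2
esi=(-6)|2=-6
mov [44], esi → M[44]=-6
mov [56], esi → M[56]=-6
halt.

-6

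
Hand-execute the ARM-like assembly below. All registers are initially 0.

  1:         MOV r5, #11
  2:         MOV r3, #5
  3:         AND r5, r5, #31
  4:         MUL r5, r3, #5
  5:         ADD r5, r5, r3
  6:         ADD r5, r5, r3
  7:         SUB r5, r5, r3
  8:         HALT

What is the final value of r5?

MOV r5, #11 → r5=11
MOV r3, #5 → r3=5
AND r5, r5, #31 → r5=11&31=11
MUL r5, r3, #5 → r5=5*5=25
ADD r5, r5, r3 → r5=25+5=30
ADD r5, r5, r3 → r5=30+5=35
SUB r5, r5, r3 → r5=35-5=30
halt.

30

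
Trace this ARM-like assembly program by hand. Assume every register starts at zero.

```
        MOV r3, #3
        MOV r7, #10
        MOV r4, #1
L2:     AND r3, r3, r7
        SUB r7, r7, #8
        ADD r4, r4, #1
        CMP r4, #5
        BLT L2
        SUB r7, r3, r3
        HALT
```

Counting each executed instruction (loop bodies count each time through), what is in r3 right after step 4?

2

after MOV r3, #3: r3=3
after MOV r7, #10: r7=10
after MOV r4, #1: r4=1
after AND r3, r3, r7: r3=3&10=2
After step 4: r3 = 2.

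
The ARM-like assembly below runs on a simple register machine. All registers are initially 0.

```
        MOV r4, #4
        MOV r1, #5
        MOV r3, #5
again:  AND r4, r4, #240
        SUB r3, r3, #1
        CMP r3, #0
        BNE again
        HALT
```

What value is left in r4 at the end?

r4=4
r1=5
r3=5
r4=4&240=0
r3=5-1=4
CMP r3, #0  (cmp 4,0)
BNE again: taken
r4=0&240=0
r3=4-1=3
CMP r3, #0  (cmp 3,0)
BNE again: taken
r4=0&240=0
r3=3-1=2
CMP r3, #0  (cmp 2,0)
BNE again: taken
r4=0&240=0
r3=2-1=1
CMP r3, #0  (cmp 1,0)
BNE again: taken
r4=0&240=0
r3=1-1=0
CMP r3, #0  (cmp 0,0)
BNE again: not taken
halt.

0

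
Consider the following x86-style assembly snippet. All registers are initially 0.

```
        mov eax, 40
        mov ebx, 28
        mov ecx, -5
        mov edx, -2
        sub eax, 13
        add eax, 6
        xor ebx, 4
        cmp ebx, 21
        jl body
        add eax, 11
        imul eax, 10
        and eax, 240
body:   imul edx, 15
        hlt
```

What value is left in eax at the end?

eax=40
ebx=28
ecx=-5
edx=-2
eax=40-13=27
eax=27+6=33
ebx=28^4=24
cmp ebx, 21  (cmp 24,21)
jl body: not taken
eax=33+11=44
eax=44*10=440
eax=440&240=176
edx=(-2)*15=-30
halt.

176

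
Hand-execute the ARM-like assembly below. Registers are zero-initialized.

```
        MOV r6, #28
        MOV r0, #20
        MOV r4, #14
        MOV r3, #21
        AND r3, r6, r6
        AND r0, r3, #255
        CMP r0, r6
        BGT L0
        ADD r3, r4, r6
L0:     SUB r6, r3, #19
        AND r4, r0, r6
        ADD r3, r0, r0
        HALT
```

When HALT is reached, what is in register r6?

23

after MOV r6, #28: r6=28
after MOV r0, #20: r0=20
after MOV r4, #14: r4=14
after MOV r3, #21: r3=21
after AND r3, r6, r6: r3=28&28=28
after AND r0, r3, #255: r0=28&255=28
CMP r0, r6  (cmp 28,28)
BGT L0: not taken
after ADD r3, r4, r6: r3=14+28=42
after SUB r6, r3, #19: r6=42-19=23
after AND r4, r0, r6: r4=28&23=20
after ADD r3, r0, r0: r3=28+28=56
halt.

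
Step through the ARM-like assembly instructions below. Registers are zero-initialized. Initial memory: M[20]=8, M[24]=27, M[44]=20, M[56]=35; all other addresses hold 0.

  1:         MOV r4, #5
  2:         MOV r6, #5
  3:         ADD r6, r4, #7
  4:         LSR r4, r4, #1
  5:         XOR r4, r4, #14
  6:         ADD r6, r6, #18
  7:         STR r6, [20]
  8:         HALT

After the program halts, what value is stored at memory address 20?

30

after MOV r4, #5: r4=5
after MOV r6, #5: r6=5
after ADD r6, r4, #7: r6=5+7=12
after LSR r4, r4, #1: r4=5>>1=2
after XOR r4, r4, #14: r4=2^14=12
after ADD r6, r6, #18: r6=12+18=30
STR r6, [20] → M[20]=30
halt.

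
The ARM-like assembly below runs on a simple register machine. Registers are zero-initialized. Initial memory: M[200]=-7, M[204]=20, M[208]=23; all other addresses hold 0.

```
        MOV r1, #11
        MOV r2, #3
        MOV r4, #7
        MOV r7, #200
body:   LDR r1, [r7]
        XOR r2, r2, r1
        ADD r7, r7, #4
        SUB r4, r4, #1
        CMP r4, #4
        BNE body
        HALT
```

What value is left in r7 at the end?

212

after MOV r1, #11: r1=11
after MOV r2, #3: r2=3
after MOV r4, #7: r4=7
after MOV r7, #200: r7=200
after LDR r1, [r7]: r1=M[200]=-7
after XOR r2, r2, r1: r2=3^(-7)=-6
after ADD r7, r7, #4: r7=200+4=204
after SUB r4, r4, #1: r4=7-1=6
CMP r4, #4  (cmp 6,4)
BNE body: taken
after LDR r1, [r7]: r1=M[204]=20
after XOR r2, r2, r1: r2=(-6)^20=-18
after ADD r7, r7, #4: r7=204+4=208
after SUB r4, r4, #1: r4=6-1=5
CMP r4, #4  (cmp 5,4)
BNE body: taken
after LDR r1, [r7]: r1=M[208]=23
after XOR r2, r2, r1: r2=(-18)^23=-7
after ADD r7, r7, #4: r7=208+4=212
after SUB r4, r4, #1: r4=5-1=4
CMP r4, #4  (cmp 4,4)
BNE body: not taken
halt.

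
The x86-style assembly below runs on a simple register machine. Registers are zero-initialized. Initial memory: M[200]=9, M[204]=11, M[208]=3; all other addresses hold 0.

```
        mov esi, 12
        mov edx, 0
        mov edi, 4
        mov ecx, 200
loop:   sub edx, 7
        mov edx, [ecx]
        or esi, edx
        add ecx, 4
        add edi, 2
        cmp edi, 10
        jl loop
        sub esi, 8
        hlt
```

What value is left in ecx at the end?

esi=12
edx=0
edi=4
ecx=200
edx=0-7=-7
edx=M[200]=9
esi=12|9=13
ecx=200+4=204
edi=4+2=6
cmp edi, 10  (cmp 6,10)
jl loop: taken
edx=9-7=2
edx=M[204]=11
esi=13|11=15
ecx=204+4=208
edi=6+2=8
cmp edi, 10  (cmp 8,10)
jl loop: taken
edx=11-7=4
edx=M[208]=3
esi=15|3=15
ecx=208+4=212
edi=8+2=10
cmp edi, 10  (cmp 10,10)
jl loop: not taken
esi=15-8=7
halt.

212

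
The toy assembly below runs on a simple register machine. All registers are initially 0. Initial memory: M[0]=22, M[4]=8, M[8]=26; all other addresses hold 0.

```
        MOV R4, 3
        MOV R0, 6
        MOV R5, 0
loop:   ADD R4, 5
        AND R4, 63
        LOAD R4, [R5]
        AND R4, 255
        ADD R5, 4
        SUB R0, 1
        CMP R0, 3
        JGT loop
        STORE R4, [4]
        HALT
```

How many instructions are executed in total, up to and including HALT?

R4=3
R0=6
R5=0
R4=3+5=8
R4=8&63=8
R4=M[0]=22
R4=22&255=22
R5=0+4=4
R0=6-1=5
CMP R0, 3  (cmp 5,3)
JGT loop: taken
R4=22+5=27
R4=27&63=27
R4=M[4]=8
R4=8&255=8
R5=4+4=8
R0=5-1=4
CMP R0, 3  (cmp 4,3)
JGT loop: taken
R4=8+5=13
R4=13&63=13
R4=M[8]=26
R4=26&255=26
R5=8+4=12
R0=4-1=3
CMP R0, 3  (cmp 3,3)
JGT loop: not taken
STORE R4, [4] → M[4]=26
halt.
Total executed instructions: 29.

29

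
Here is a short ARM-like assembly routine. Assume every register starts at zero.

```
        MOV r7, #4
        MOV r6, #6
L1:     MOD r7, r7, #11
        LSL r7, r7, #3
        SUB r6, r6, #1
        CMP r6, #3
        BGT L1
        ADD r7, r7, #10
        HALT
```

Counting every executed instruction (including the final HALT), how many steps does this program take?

19

after MOV r7, #4: r7=4
after MOV r6, #6: r6=6
after MOD r7, r7, #11: r7=4%11=4
after LSL r7, r7, #3: r7=4<<3=32
after SUB r6, r6, #1: r6=6-1=5
CMP r6, #3  (cmp 5,3)
BGT L1: taken
after MOD r7, r7, #11: r7=32%11=10
after LSL r7, r7, #3: r7=10<<3=80
after SUB r6, r6, #1: r6=5-1=4
CMP r6, #3  (cmp 4,3)
BGT L1: taken
after MOD r7, r7, #11: r7=80%11=3
after LSL r7, r7, #3: r7=3<<3=24
after SUB r6, r6, #1: r6=4-1=3
CMP r6, #3  (cmp 3,3)
BGT L1: not taken
after ADD r7, r7, #10: r7=24+10=34
halt.
Total executed instructions: 19.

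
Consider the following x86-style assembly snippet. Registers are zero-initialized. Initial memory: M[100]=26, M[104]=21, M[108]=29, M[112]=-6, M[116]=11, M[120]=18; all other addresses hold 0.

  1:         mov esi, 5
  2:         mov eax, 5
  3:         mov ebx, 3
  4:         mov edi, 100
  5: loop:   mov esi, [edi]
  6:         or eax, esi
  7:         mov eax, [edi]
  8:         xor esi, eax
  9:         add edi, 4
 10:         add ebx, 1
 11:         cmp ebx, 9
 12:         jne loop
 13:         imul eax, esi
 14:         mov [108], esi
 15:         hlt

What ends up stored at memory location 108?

esi=5
eax=5
ebx=3
edi=100
esi=M[100]=26
eax=5|26=31
eax=M[100]=26
esi=26^26=0
edi=100+4=104
ebx=3+1=4
cmp ebx, 9  (cmp 4,9)
jne loop: taken
esi=M[104]=21
eax=26|21=31
eax=M[104]=21
esi=21^21=0
edi=104+4=108
ebx=4+1=5
cmp ebx, 9  (cmp 5,9)
jne loop: taken
esi=M[108]=29
eax=21|29=29
eax=M[108]=29
esi=29^29=0
edi=108+4=112
ebx=5+1=6
cmp ebx, 9  (cmp 6,9)
jne loop: taken
esi=M[112]=-6
eax=29|(-6)=-1
eax=M[112]=-6
esi=(-6)^(-6)=0
edi=112+4=116
ebx=6+1=7
cmp ebx, 9  (cmp 7,9)
jne loop: taken
esi=M[116]=11
eax=(-6)|11=-5
eax=M[116]=11
esi=11^11=0
edi=116+4=120
ebx=7+1=8
cmp ebx, 9  (cmp 8,9)
jne loop: taken
esi=M[120]=18
eax=11|18=27
eax=M[120]=18
esi=18^18=0
edi=120+4=124
ebx=8+1=9
cmp ebx, 9  (cmp 9,9)
jne loop: not taken
eax=18*0=0
mov [108], esi → M[108]=0
halt.

0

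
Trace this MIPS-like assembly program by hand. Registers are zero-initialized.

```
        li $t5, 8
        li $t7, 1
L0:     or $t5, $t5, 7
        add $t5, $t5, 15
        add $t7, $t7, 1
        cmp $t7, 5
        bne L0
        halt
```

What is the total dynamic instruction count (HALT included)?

after li $t5, 8: $t5=8
after li $t7, 1: $t7=1
after or $t5, $t5, 7: $t5=8|7=15
after add $t5, $t5, 15: $t5=15+15=30
after add $t7, $t7, 1: $t7=1+1=2
cmp $t7, 5  (cmp 2,5)
bne L0: taken
after or $t5, $t5, 7: $t5=30|7=31
after add $t5, $t5, 15: $t5=31+15=46
after add $t7, $t7, 1: $t7=2+1=3
cmp $t7, 5  (cmp 3,5)
bne L0: taken
after or $t5, $t5, 7: $t5=46|7=47
after add $t5, $t5, 15: $t5=47+15=62
after add $t7, $t7, 1: $t7=3+1=4
cmp $t7, 5  (cmp 4,5)
bne L0: taken
after or $t5, $t5, 7: $t5=62|7=63
after add $t5, $t5, 15: $t5=63+15=78
after add $t7, $t7, 1: $t7=4+1=5
cmp $t7, 5  (cmp 5,5)
bne L0: not taken
halt.
Total executed instructions: 23.

23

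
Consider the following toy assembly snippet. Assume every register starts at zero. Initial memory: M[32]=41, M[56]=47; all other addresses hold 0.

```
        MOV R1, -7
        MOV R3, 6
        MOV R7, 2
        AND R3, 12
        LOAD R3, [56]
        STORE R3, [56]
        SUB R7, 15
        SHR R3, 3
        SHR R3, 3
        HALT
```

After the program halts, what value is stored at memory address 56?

47

after MOV R1, -7: R1=-7
after MOV R3, 6: R3=6
after MOV R7, 2: R7=2
after AND R3, 12: R3=6&12=4
after LOAD R3, [56]: R3=M[56]=47
STORE R3, [56] → M[56]=47
after SUB R7, 15: R7=2-15=-13
after SHR R3, 3: R3=47>>3=5
after SHR R3, 3: R3=5>>3=0
halt.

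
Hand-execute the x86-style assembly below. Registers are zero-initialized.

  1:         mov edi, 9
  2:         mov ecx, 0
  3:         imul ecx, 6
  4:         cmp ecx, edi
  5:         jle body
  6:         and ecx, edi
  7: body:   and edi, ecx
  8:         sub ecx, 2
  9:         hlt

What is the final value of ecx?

mov edi, 9 → edi=9
mov ecx, 0 → ecx=0
imul ecx, 6 → ecx=0*6=0
cmp ecx, edi  (cmp 0,9)
jle body: taken
and edi, ecx → edi=9&0=0
sub ecx, 2 → ecx=0-2=-2
halt.

-2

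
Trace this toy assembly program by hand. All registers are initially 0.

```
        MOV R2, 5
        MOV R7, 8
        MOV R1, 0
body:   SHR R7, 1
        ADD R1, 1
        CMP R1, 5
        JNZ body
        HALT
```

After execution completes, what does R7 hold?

0

MOV R2, 5 → R2=5
MOV R7, 8 → R7=8
MOV R1, 0 → R1=0
SHR R7, 1 → R7=8>>1=4
ADD R1, 1 → R1=0+1=1
CMP R1, 5  (cmp 1,5)
JNZ body: taken
SHR R7, 1 → R7=4>>1=2
ADD R1, 1 → R1=1+1=2
CMP R1, 5  (cmp 2,5)
JNZ body: taken
SHR R7, 1 → R7=2>>1=1
ADD R1, 1 → R1=2+1=3
CMP R1, 5  (cmp 3,5)
JNZ body: taken
SHR R7, 1 → R7=1>>1=0
ADD R1, 1 → R1=3+1=4
CMP R1, 5  (cmp 4,5)
JNZ body: taken
SHR R7, 1 → R7=0>>1=0
ADD R1, 1 → R1=4+1=5
CMP R1, 5  (cmp 5,5)
JNZ body: not taken
halt.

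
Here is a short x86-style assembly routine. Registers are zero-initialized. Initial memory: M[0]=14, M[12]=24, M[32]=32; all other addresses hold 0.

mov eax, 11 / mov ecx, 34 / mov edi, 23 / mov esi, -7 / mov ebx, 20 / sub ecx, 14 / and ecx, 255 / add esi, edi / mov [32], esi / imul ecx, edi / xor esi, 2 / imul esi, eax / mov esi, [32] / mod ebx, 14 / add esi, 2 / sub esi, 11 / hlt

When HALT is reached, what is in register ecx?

460

eax=11
ecx=34
edi=23
esi=-7
ebx=20
ecx=34-14=20
ecx=20&255=20
esi=(-7)+23=16
mov [32], esi → M[32]=16
ecx=20*23=460
esi=16^2=18
esi=18*11=198
esi=M[32]=16
ebx=20%14=6
esi=16+2=18
esi=18-11=7
halt.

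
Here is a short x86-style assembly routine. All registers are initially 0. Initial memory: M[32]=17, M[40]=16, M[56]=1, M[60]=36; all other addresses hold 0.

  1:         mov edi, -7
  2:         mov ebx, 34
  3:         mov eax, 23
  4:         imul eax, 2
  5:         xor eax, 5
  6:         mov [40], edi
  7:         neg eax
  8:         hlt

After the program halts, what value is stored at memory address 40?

after mov edi, -7: edi=-7
after mov ebx, 34: ebx=34
after mov eax, 23: eax=23
after imul eax, 2: eax=23*2=46
after xor eax, 5: eax=46^5=43
mov [40], edi → M[40]=-7
after neg eax: eax=-(43)=-43
halt.

-7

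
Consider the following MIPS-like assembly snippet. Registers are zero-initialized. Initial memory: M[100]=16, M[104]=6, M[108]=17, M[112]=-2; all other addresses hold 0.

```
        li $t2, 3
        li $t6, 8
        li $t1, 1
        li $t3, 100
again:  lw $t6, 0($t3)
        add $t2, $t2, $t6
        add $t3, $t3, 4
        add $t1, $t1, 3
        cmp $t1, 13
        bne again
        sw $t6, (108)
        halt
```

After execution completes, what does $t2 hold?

40

after li $t2, 3: $t2=3
after li $t6, 8: $t6=8
after li $t1, 1: $t1=1
after li $t3, 100: $t3=100
after lw $t6, 0($t3): $t6=M[100]=16
after add $t2, $t2, $t6: $t2=3+16=19
after add $t3, $t3, 4: $t3=100+4=104
after add $t1, $t1, 3: $t1=1+3=4
cmp $t1, 13  (cmp 4,13)
bne again: taken
after lw $t6, 0($t3): $t6=M[104]=6
after add $t2, $t2, $t6: $t2=19+6=25
after add $t3, $t3, 4: $t3=104+4=108
after add $t1, $t1, 3: $t1=4+3=7
cmp $t1, 13  (cmp 7,13)
bne again: taken
after lw $t6, 0($t3): $t6=M[108]=17
after add $t2, $t2, $t6: $t2=25+17=42
after add $t3, $t3, 4: $t3=108+4=112
after add $t1, $t1, 3: $t1=7+3=10
cmp $t1, 13  (cmp 10,13)
bne again: taken
after lw $t6, 0($t3): $t6=M[112]=-2
after add $t2, $t2, $t6: $t2=42+(-2)=40
after add $t3, $t3, 4: $t3=112+4=116
after add $t1, $t1, 3: $t1=10+3=13
cmp $t1, 13  (cmp 13,13)
bne again: not taken
sw $t6, (108) → M[108]=-2
halt.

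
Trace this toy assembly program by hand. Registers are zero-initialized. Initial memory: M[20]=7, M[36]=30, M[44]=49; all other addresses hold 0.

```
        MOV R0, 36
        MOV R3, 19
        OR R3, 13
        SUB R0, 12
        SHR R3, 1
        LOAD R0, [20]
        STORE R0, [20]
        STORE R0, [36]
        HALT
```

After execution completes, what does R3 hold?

15

after MOV R0, 36: R0=36
after MOV R3, 19: R3=19
after OR R3, 13: R3=19|13=31
after SUB R0, 12: R0=36-12=24
after SHR R3, 1: R3=31>>1=15
after LOAD R0, [20]: R0=M[20]=7
STORE R0, [20] → M[20]=7
STORE R0, [36] → M[36]=7
halt.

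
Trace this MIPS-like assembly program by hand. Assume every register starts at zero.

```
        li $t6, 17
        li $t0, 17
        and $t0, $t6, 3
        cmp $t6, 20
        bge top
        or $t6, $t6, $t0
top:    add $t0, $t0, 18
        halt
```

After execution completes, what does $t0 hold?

$t6=17
$t0=17
$t0=17&3=1
cmp $t6, 20  (cmp 17,20)
bge top: not taken
$t6=17|1=17
$t0=1+18=19
halt.

19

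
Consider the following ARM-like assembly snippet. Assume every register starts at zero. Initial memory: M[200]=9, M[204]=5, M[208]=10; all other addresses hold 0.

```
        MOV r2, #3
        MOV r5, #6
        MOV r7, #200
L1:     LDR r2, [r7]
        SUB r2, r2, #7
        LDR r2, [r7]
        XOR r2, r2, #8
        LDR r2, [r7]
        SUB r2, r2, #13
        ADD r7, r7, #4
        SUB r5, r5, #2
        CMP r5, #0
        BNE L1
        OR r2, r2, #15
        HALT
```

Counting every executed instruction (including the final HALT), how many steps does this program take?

35

after MOV r2, #3: r2=3
after MOV r5, #6: r5=6
after MOV r7, #200: r7=200
after LDR r2, [r7]: r2=M[200]=9
after SUB r2, r2, #7: r2=9-7=2
after LDR r2, [r7]: r2=M[200]=9
after XOR r2, r2, #8: r2=9^8=1
after LDR r2, [r7]: r2=M[200]=9
after SUB r2, r2, #13: r2=9-13=-4
after ADD r7, r7, #4: r7=200+4=204
after SUB r5, r5, #2: r5=6-2=4
CMP r5, #0  (cmp 4,0)
BNE L1: taken
after LDR r2, [r7]: r2=M[204]=5
after SUB r2, r2, #7: r2=5-7=-2
after LDR r2, [r7]: r2=M[204]=5
after XOR r2, r2, #8: r2=5^8=13
after LDR r2, [r7]: r2=M[204]=5
after SUB r2, r2, #13: r2=5-13=-8
after ADD r7, r7, #4: r7=204+4=208
after SUB r5, r5, #2: r5=4-2=2
CMP r5, #0  (cmp 2,0)
BNE L1: taken
after LDR r2, [r7]: r2=M[208]=10
after SUB r2, r2, #7: r2=10-7=3
after LDR r2, [r7]: r2=M[208]=10
after XOR r2, r2, #8: r2=10^8=2
after LDR r2, [r7]: r2=M[208]=10
after SUB r2, r2, #13: r2=10-13=-3
after ADD r7, r7, #4: r7=208+4=212
after SUB r5, r5, #2: r5=2-2=0
CMP r5, #0  (cmp 0,0)
BNE L1: not taken
after OR r2, r2, #15: r2=(-3)|15=-1
halt.
Total executed instructions: 35.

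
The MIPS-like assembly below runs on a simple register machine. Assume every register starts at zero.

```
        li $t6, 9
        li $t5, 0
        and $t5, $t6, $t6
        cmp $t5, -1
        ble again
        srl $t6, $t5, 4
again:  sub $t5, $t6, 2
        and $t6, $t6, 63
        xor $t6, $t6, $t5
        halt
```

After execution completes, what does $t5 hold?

-2

$t6=9
$t5=0
$t5=9&9=9
cmp $t5, -1  (cmp 9,-1)
ble again: not taken
$t6=9>>4=0
$t5=0-2=-2
$t6=0&63=0
$t6=0^(-2)=-2
halt.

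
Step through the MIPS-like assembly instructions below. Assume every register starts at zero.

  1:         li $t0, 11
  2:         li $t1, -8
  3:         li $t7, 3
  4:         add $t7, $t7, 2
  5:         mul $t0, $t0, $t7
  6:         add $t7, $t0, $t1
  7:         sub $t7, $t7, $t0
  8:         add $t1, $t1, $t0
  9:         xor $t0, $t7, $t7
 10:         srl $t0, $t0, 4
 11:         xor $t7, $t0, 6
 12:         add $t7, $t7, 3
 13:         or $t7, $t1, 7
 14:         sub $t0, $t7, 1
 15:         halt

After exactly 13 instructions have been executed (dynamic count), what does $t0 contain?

0

$t0=11
$t1=-8
$t7=3
$t7=3+2=5
$t0=11*5=55
$t7=55+(-8)=47
$t7=47-55=-8
$t1=(-8)+55=47
$t0=(-8)^(-8)=0
$t0=0>>4=0
$t7=0^6=6
$t7=6+3=9
$t7=47|7=47
After step 13: $t0 = 0.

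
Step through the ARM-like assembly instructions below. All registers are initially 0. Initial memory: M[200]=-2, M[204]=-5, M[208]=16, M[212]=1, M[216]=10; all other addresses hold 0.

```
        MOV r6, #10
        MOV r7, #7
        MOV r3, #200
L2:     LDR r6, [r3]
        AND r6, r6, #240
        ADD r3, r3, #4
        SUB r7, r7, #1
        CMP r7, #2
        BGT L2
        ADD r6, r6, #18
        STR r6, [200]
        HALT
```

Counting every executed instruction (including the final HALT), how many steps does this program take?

36

after MOV r6, #10: r6=10
after MOV r7, #7: r7=7
after MOV r3, #200: r3=200
after LDR r6, [r3]: r6=M[200]=-2
after AND r6, r6, #240: r6=(-2)&240=240
after ADD r3, r3, #4: r3=200+4=204
after SUB r7, r7, #1: r7=7-1=6
CMP r7, #2  (cmp 6,2)
BGT L2: taken
after LDR r6, [r3]: r6=M[204]=-5
after AND r6, r6, #240: r6=(-5)&240=240
after ADD r3, r3, #4: r3=204+4=208
after SUB r7, r7, #1: r7=6-1=5
CMP r7, #2  (cmp 5,2)
BGT L2: taken
after LDR r6, [r3]: r6=M[208]=16
after AND r6, r6, #240: r6=16&240=16
after ADD r3, r3, #4: r3=208+4=212
after SUB r7, r7, #1: r7=5-1=4
CMP r7, #2  (cmp 4,2)
BGT L2: taken
after LDR r6, [r3]: r6=M[212]=1
after AND r6, r6, #240: r6=1&240=0
after ADD r3, r3, #4: r3=212+4=216
after SUB r7, r7, #1: r7=4-1=3
CMP r7, #2  (cmp 3,2)
BGT L2: taken
after LDR r6, [r3]: r6=M[216]=10
after AND r6, r6, #240: r6=10&240=0
after ADD r3, r3, #4: r3=216+4=220
after SUB r7, r7, #1: r7=3-1=2
CMP r7, #2  (cmp 2,2)
BGT L2: not taken
after ADD r6, r6, #18: r6=0+18=18
STR r6, [200] → M[200]=18
halt.
Total executed instructions: 36.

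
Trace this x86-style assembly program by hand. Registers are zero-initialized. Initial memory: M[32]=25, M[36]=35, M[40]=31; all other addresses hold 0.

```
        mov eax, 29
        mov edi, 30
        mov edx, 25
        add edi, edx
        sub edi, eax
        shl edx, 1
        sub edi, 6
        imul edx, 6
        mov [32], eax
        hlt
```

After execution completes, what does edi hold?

after mov eax, 29: eax=29
after mov edi, 30: edi=30
after mov edx, 25: edx=25
after add edi, edx: edi=30+25=55
after sub edi, eax: edi=55-29=26
after shl edx, 1: edx=25<<1=50
after sub edi, 6: edi=26-6=20
after imul edx, 6: edx=50*6=300
mov [32], eax → M[32]=29
halt.

20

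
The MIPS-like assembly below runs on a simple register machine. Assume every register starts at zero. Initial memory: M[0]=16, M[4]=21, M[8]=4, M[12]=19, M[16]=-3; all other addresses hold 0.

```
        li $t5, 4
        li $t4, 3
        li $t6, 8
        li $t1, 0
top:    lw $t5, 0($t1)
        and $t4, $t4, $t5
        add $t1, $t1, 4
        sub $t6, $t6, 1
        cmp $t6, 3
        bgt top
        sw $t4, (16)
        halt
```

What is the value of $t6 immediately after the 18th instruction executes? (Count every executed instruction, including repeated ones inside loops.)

li $t5, 4 → $t5=4
li $t4, 3 → $t4=3
li $t6, 8 → $t6=8
li $t1, 0 → $t1=0
lw $t5, 0($t1) → $t5=M[0]=16
and $t4, $t4, $t5 → $t4=3&16=0
add $t1, $t1, 4 → $t1=0+4=4
sub $t6, $t6, 1 → $t6=8-1=7
cmp $t6, 3  (cmp 7,3)
bgt top: taken
lw $t5, 0($t1) → $t5=M[4]=21
and $t4, $t4, $t5 → $t4=0&21=0
add $t1, $t1, 4 → $t1=4+4=8
sub $t6, $t6, 1 → $t6=7-1=6
cmp $t6, 3  (cmp 6,3)
bgt top: taken
lw $t5, 0($t1) → $t5=M[8]=4
and $t4, $t4, $t5 → $t4=0&4=0
After step 18: $t6 = 6.

6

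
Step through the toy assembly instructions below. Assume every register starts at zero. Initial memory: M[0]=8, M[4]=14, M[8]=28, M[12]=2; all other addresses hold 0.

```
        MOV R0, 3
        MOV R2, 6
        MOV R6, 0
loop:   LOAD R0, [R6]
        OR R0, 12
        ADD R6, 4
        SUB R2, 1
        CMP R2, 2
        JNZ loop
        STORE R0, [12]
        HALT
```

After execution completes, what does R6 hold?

16

MOV R0, 3 → R0=3
MOV R2, 6 → R2=6
MOV R6, 0 → R6=0
LOAD R0, [R6] → R0=M[0]=8
OR R0, 12 → R0=8|12=12
ADD R6, 4 → R6=0+4=4
SUB R2, 1 → R2=6-1=5
CMP R2, 2  (cmp 5,2)
JNZ loop: taken
LOAD R0, [R6] → R0=M[4]=14
OR R0, 12 → R0=14|12=14
ADD R6, 4 → R6=4+4=8
SUB R2, 1 → R2=5-1=4
CMP R2, 2  (cmp 4,2)
JNZ loop: taken
LOAD R0, [R6] → R0=M[8]=28
OR R0, 12 → R0=28|12=28
ADD R6, 4 → R6=8+4=12
SUB R2, 1 → R2=4-1=3
CMP R2, 2  (cmp 3,2)
JNZ loop: taken
LOAD R0, [R6] → R0=M[12]=2
OR R0, 12 → R0=2|12=14
ADD R6, 4 → R6=12+4=16
SUB R2, 1 → R2=3-1=2
CMP R2, 2  (cmp 2,2)
JNZ loop: not taken
STORE R0, [12] → M[12]=14
halt.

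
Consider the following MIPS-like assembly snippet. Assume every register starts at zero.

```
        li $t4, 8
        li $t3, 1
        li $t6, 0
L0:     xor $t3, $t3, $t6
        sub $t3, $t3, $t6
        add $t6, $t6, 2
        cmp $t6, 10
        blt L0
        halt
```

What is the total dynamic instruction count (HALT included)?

29

after li $t4, 8: $t4=8
after li $t3, 1: $t3=1
after li $t6, 0: $t6=0
after xor $t3, $t3, $t6: $t3=1^0=1
after sub $t3, $t3, $t6: $t3=1-0=1
after add $t6, $t6, 2: $t6=0+2=2
cmp $t6, 10  (cmp 2,10)
blt L0: taken
after xor $t3, $t3, $t6: $t3=1^2=3
after sub $t3, $t3, $t6: $t3=3-2=1
after add $t6, $t6, 2: $t6=2+2=4
cmp $t6, 10  (cmp 4,10)
blt L0: taken
after xor $t3, $t3, $t6: $t3=1^4=5
after sub $t3, $t3, $t6: $t3=5-4=1
after add $t6, $t6, 2: $t6=4+2=6
cmp $t6, 10  (cmp 6,10)
blt L0: taken
after xor $t3, $t3, $t6: $t3=1^6=7
after sub $t3, $t3, $t6: $t3=7-6=1
after add $t6, $t6, 2: $t6=6+2=8
cmp $t6, 10  (cmp 8,10)
blt L0: taken
after xor $t3, $t3, $t6: $t3=1^8=9
after sub $t3, $t3, $t6: $t3=9-8=1
after add $t6, $t6, 2: $t6=8+2=10
cmp $t6, 10  (cmp 10,10)
blt L0: not taken
halt.
Total executed instructions: 29.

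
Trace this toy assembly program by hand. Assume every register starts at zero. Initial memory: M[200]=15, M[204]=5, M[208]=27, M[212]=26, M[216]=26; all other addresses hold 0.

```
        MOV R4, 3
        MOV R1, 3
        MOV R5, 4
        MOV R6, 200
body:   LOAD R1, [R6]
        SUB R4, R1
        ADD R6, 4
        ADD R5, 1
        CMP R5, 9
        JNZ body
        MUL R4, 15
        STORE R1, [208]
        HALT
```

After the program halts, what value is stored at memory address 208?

26

R4=3
R1=3
R5=4
R6=200
R1=M[200]=15
R4=3-15=-12
R6=200+4=204
R5=4+1=5
CMP R5, 9  (cmp 5,9)
JNZ body: taken
R1=M[204]=5
R4=(-12)-5=-17
R6=204+4=208
R5=5+1=6
CMP R5, 9  (cmp 6,9)
JNZ body: taken
R1=M[208]=27
R4=(-17)-27=-44
R6=208+4=212
R5=6+1=7
CMP R5, 9  (cmp 7,9)
JNZ body: taken
R1=M[212]=26
R4=(-44)-26=-70
R6=212+4=216
R5=7+1=8
CMP R5, 9  (cmp 8,9)
JNZ body: taken
R1=M[216]=26
R4=(-70)-26=-96
R6=216+4=220
R5=8+1=9
CMP R5, 9  (cmp 9,9)
JNZ body: not taken
R4=(-96)*15=-1440
STORE R1, [208] → M[208]=26
halt.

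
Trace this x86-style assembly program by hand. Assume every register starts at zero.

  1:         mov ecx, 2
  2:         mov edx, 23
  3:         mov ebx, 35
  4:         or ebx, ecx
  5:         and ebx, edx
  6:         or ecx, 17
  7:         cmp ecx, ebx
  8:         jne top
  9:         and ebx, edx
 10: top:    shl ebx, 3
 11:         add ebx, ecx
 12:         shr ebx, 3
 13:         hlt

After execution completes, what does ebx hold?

5

after mov ecx, 2: ecx=2
after mov edx, 23: edx=23
after mov ebx, 35: ebx=35
after or ebx, ecx: ebx=35|2=35
after and ebx, edx: ebx=35&23=3
after or ecx, 17: ecx=2|17=19
cmp ecx, ebx  (cmp 19,3)
jne top: taken
after shl ebx, 3: ebx=3<<3=24
after add ebx, ecx: ebx=24+19=43
after shr ebx, 3: ebx=43>>3=5
halt.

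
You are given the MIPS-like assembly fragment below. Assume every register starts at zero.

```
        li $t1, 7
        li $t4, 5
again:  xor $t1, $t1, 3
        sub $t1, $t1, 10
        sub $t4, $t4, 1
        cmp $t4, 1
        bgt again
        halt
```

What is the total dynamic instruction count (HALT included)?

23

$t1=7
$t4=5
$t1=7^3=4
$t1=4-10=-6
$t4=5-1=4
cmp $t4, 1  (cmp 4,1)
bgt again: taken
$t1=(-6)^3=-7
$t1=(-7)-10=-17
$t4=4-1=3
cmp $t4, 1  (cmp 3,1)
bgt again: taken
$t1=(-17)^3=-20
$t1=(-20)-10=-30
$t4=3-1=2
cmp $t4, 1  (cmp 2,1)
bgt again: taken
$t1=(-30)^3=-31
$t1=(-31)-10=-41
$t4=2-1=1
cmp $t4, 1  (cmp 1,1)
bgt again: not taken
halt.
Total executed instructions: 23.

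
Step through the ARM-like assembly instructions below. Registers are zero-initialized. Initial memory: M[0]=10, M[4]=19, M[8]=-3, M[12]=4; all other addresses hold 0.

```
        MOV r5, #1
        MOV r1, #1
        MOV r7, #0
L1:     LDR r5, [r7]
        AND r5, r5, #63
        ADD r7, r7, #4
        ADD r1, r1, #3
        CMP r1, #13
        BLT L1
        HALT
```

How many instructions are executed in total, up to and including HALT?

28

after MOV r5, #1: r5=1
after MOV r1, #1: r1=1
after MOV r7, #0: r7=0
after LDR r5, [r7]: r5=M[0]=10
after AND r5, r5, #63: r5=10&63=10
after ADD r7, r7, #4: r7=0+4=4
after ADD r1, r1, #3: r1=1+3=4
CMP r1, #13  (cmp 4,13)
BLT L1: taken
after LDR r5, [r7]: r5=M[4]=19
after AND r5, r5, #63: r5=19&63=19
after ADD r7, r7, #4: r7=4+4=8
after ADD r1, r1, #3: r1=4+3=7
CMP r1, #13  (cmp 7,13)
BLT L1: taken
after LDR r5, [r7]: r5=M[8]=-3
after AND r5, r5, #63: r5=(-3)&63=61
after ADD r7, r7, #4: r7=8+4=12
after ADD r1, r1, #3: r1=7+3=10
CMP r1, #13  (cmp 10,13)
BLT L1: taken
after LDR r5, [r7]: r5=M[12]=4
after AND r5, r5, #63: r5=4&63=4
after ADD r7, r7, #4: r7=12+4=16
after ADD r1, r1, #3: r1=10+3=13
CMP r1, #13  (cmp 13,13)
BLT L1: not taken
halt.
Total executed instructions: 28.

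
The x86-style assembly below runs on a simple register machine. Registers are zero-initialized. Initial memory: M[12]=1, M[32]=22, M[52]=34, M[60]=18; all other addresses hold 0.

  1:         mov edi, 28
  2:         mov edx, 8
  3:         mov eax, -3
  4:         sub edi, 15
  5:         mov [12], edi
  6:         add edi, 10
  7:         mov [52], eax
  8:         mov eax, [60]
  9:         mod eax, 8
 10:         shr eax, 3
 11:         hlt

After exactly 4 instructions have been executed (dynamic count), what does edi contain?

13

after mov edi, 28: edi=28
after mov edx, 8: edx=8
after mov eax, -3: eax=-3
after sub edi, 15: edi=28-15=13
After step 4: edi = 13.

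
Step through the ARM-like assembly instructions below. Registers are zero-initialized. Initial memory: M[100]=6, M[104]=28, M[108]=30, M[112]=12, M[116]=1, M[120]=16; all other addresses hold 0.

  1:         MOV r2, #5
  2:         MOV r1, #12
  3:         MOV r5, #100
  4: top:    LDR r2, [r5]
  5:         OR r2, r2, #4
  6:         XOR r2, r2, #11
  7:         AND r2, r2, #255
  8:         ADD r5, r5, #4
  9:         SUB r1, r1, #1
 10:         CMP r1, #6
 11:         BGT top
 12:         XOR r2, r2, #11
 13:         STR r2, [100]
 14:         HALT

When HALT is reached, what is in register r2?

20

after MOV r2, #5: r2=5
after MOV r1, #12: r1=12
after MOV r5, #100: r5=100
after LDR r2, [r5]: r2=M[100]=6
after OR r2, r2, #4: r2=6|4=6
after XOR r2, r2, #11: r2=6^11=13
after AND r2, r2, #255: r2=13&255=13
after ADD r5, r5, #4: r5=100+4=104
after SUB r1, r1, #1: r1=12-1=11
CMP r1, #6  (cmp 11,6)
BGT top: taken
after LDR r2, [r5]: r2=M[104]=28
after OR r2, r2, #4: r2=28|4=28
after XOR r2, r2, #11: r2=28^11=23
after AND r2, r2, #255: r2=23&255=23
after ADD r5, r5, #4: r5=104+4=108
after SUB r1, r1, #1: r1=11-1=10
CMP r1, #6  (cmp 10,6)
BGT top: taken
after LDR r2, [r5]: r2=M[108]=30
after OR r2, r2, #4: r2=30|4=30
after XOR r2, r2, #11: r2=30^11=21
after AND r2, r2, #255: r2=21&255=21
after ADD r5, r5, #4: r5=108+4=112
after SUB r1, r1, #1: r1=10-1=9
CMP r1, #6  (cmp 9,6)
BGT top: taken
after LDR r2, [r5]: r2=M[112]=12
after OR r2, r2, #4: r2=12|4=12
after XOR r2, r2, #11: r2=12^11=7
after AND r2, r2, #255: r2=7&255=7
after ADD r5, r5, #4: r5=112+4=116
after SUB r1, r1, #1: r1=9-1=8
CMP r1, #6  (cmp 8,6)
BGT top: taken
after LDR r2, [r5]: r2=M[116]=1
after OR r2, r2, #4: r2=1|4=5
after XOR r2, r2, #11: r2=5^11=14
after AND r2, r2, #255: r2=14&255=14
after ADD r5, r5, #4: r5=116+4=120
after SUB r1, r1, #1: r1=8-1=7
CMP r1, #6  (cmp 7,6)
BGT top: taken
after LDR r2, [r5]: r2=M[120]=16
after OR r2, r2, #4: r2=16|4=20
after XOR r2, r2, #11: r2=20^11=31
after AND r2, r2, #255: r2=31&255=31
after ADD r5, r5, #4: r5=120+4=124
after SUB r1, r1, #1: r1=7-1=6
CMP r1, #6  (cmp 6,6)
BGT top: not taken
after XOR r2, r2, #11: r2=31^11=20
STR r2, [100] → M[100]=20
halt.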